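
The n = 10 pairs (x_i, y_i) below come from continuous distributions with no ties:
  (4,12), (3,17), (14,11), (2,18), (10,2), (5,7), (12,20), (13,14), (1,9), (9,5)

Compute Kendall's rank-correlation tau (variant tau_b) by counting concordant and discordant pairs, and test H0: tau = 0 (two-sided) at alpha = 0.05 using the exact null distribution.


Step 1: Enumerate the 45 unordered pairs (i,j) with i<j and classify each by sign(x_j-x_i) * sign(y_j-y_i).
  (1,2):dx=-1,dy=+5->D; (1,3):dx=+10,dy=-1->D; (1,4):dx=-2,dy=+6->D; (1,5):dx=+6,dy=-10->D
  (1,6):dx=+1,dy=-5->D; (1,7):dx=+8,dy=+8->C; (1,8):dx=+9,dy=+2->C; (1,9):dx=-3,dy=-3->C
  (1,10):dx=+5,dy=-7->D; (2,3):dx=+11,dy=-6->D; (2,4):dx=-1,dy=+1->D; (2,5):dx=+7,dy=-15->D
  (2,6):dx=+2,dy=-10->D; (2,7):dx=+9,dy=+3->C; (2,8):dx=+10,dy=-3->D; (2,9):dx=-2,dy=-8->C
  (2,10):dx=+6,dy=-12->D; (3,4):dx=-12,dy=+7->D; (3,5):dx=-4,dy=-9->C; (3,6):dx=-9,dy=-4->C
  (3,7):dx=-2,dy=+9->D; (3,8):dx=-1,dy=+3->D; (3,9):dx=-13,dy=-2->C; (3,10):dx=-5,dy=-6->C
  (4,5):dx=+8,dy=-16->D; (4,6):dx=+3,dy=-11->D; (4,7):dx=+10,dy=+2->C; (4,8):dx=+11,dy=-4->D
  (4,9):dx=-1,dy=-9->C; (4,10):dx=+7,dy=-13->D; (5,6):dx=-5,dy=+5->D; (5,7):dx=+2,dy=+18->C
  (5,8):dx=+3,dy=+12->C; (5,9):dx=-9,dy=+7->D; (5,10):dx=-1,dy=+3->D; (6,7):dx=+7,dy=+13->C
  (6,8):dx=+8,dy=+7->C; (6,9):dx=-4,dy=+2->D; (6,10):dx=+4,dy=-2->D; (7,8):dx=+1,dy=-6->D
  (7,9):dx=-11,dy=-11->C; (7,10):dx=-3,dy=-15->C; (8,9):dx=-12,dy=-5->C; (8,10):dx=-4,dy=-9->C
  (9,10):dx=+8,dy=-4->D
Step 2: C = 19, D = 26, total pairs = 45.
Step 3: tau = (C - D)/(n(n-1)/2) = (19 - 26)/45 = -0.155556.
Step 4: Exact two-sided p-value (enumerate n! = 3628800 permutations of y under H0): p = 0.600654.
Step 5: alpha = 0.05. fail to reject H0.

tau_b = -0.1556 (C=19, D=26), p = 0.600654, fail to reject H0.


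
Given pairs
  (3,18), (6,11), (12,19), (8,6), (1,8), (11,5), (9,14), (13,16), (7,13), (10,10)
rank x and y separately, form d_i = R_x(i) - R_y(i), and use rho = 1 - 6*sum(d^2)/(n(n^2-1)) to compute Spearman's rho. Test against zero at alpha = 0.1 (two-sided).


Step 1: Rank x and y separately (midranks; no ties here).
rank(x): 3->2, 6->3, 12->9, 8->5, 1->1, 11->8, 9->6, 13->10, 7->4, 10->7
rank(y): 18->9, 11->5, 19->10, 6->2, 8->3, 5->1, 14->7, 16->8, 13->6, 10->4
Step 2: d_i = R_x(i) - R_y(i); compute d_i^2.
  (2-9)^2=49, (3-5)^2=4, (9-10)^2=1, (5-2)^2=9, (1-3)^2=4, (8-1)^2=49, (6-7)^2=1, (10-8)^2=4, (4-6)^2=4, (7-4)^2=9
sum(d^2) = 134.
Step 3: rho = 1 - 6*134 / (10*(10^2 - 1)) = 1 - 804/990 = 0.187879.
Step 4: Under H0, t = rho * sqrt((n-2)/(1-rho^2)) = 0.5410 ~ t(8).
Step 5: Two-sided p-value from the t-distribution with 8 df = 0.603218.
Step 6: alpha = 0.1. fail to reject H0.

rho = 0.1879, p = 0.603218, fail to reject H0 at alpha = 0.1.


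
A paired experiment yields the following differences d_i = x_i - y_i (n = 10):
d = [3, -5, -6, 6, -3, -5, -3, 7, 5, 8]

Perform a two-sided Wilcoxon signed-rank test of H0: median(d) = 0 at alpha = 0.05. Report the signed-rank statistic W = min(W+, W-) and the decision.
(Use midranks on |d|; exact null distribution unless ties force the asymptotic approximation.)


Step 1: Drop any zero differences (none here) and take |d_i|.
|d| = [3, 5, 6, 6, 3, 5, 3, 7, 5, 8]
Step 2: Midrank |d_i| (ties get averaged ranks).
ranks: |3|->2, |5|->5, |6|->7.5, |6|->7.5, |3|->2, |5|->5, |3|->2, |7|->9, |5|->5, |8|->10
Step 3: Attach original signs; sum ranks with positive sign and with negative sign.
W+ = 2 + 7.5 + 9 + 5 + 10 = 33.5
W- = 5 + 7.5 + 2 + 5 + 2 = 21.5
(Check: W+ + W- = 55 should equal n(n+1)/2 = 55.)
Step 4: Test statistic W = min(W+, W-) = 21.5.
Step 5: Ties in |d|, so use the tie-corrected normal approximation.
        E[W] = n(n+1)/4 = 10*11/4 = 27.5.
        Tie groups: |d|=3 (t=3), |d|=5 (t=3), |d|=6 (t=2); sum(t^3 - t) = 54.
        Var[W] = n(n+1)(2n+1)/24 - sum(t^3-t)/48 = 2310/24 - 54/48 = 95.125.
        z = (W - E[W]) / sqrt(Var[W]) = (21.5 - 27.5) / 9.7532 = -0.6152.
        Two-sided p = 2*Phi(z) = 0.538434.
Step 6: alpha = 0.05. fail to reject H0.

W+ = 33.5, W- = 21.5, W = min = 21.5, p = 0.538434, fail to reject H0.


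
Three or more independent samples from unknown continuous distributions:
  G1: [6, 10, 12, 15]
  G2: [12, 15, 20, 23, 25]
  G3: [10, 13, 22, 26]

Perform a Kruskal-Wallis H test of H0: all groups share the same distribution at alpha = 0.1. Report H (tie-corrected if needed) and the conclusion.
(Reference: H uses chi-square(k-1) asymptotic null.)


Step 1: Combine all N = 13 observations and assign midranks.
sorted (value, group, rank): (6,G1,1), (10,G1,2.5), (10,G3,2.5), (12,G1,4.5), (12,G2,4.5), (13,G3,6), (15,G1,7.5), (15,G2,7.5), (20,G2,9), (22,G3,10), (23,G2,11), (25,G2,12), (26,G3,13)
Step 2: Sum ranks within each group.
R_1 = 15.5 (n_1 = 4)
R_2 = 44 (n_2 = 5)
R_3 = 31.5 (n_3 = 4)
Step 3: H = 12/(N(N+1)) * sum(R_i^2/n_i) - 3(N+1)
     = 12/(13*14) * (15.5^2/4 + 44^2/5 + 31.5^2/4) - 3*14
     = 0.065934 * 695.325 - 42
     = 3.845604.
Step 4: Ties present; correction factor C = 1 - 18/(13^3 - 13) = 0.991758. Corrected H = 3.845604 / 0.991758 = 3.877562.
Step 5: Under H0, H ~ chi^2(2); p-value = 0.143879.
Step 6: alpha = 0.1. fail to reject H0.

H = 3.8776, df = 2, p = 0.143879, fail to reject H0.


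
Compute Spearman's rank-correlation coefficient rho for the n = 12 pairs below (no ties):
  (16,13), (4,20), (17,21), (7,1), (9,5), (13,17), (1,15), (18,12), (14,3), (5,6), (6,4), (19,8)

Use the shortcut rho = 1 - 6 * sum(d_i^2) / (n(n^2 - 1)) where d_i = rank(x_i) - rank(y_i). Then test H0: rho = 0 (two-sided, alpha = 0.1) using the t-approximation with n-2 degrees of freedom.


Step 1: Rank x and y separately (midranks; no ties here).
rank(x): 16->9, 4->2, 17->10, 7->5, 9->6, 13->7, 1->1, 18->11, 14->8, 5->3, 6->4, 19->12
rank(y): 13->8, 20->11, 21->12, 1->1, 5->4, 17->10, 15->9, 12->7, 3->2, 6->5, 4->3, 8->6
Step 2: d_i = R_x(i) - R_y(i); compute d_i^2.
  (9-8)^2=1, (2-11)^2=81, (10-12)^2=4, (5-1)^2=16, (6-4)^2=4, (7-10)^2=9, (1-9)^2=64, (11-7)^2=16, (8-2)^2=36, (3-5)^2=4, (4-3)^2=1, (12-6)^2=36
sum(d^2) = 272.
Step 3: rho = 1 - 6*272 / (12*(12^2 - 1)) = 1 - 1632/1716 = 0.048951.
Step 4: Under H0, t = rho * sqrt((n-2)/(1-rho^2)) = 0.1550 ~ t(10).
Step 5: Two-sided p-value from the t-distribution with 10 df = 0.879919.
Step 6: alpha = 0.1. fail to reject H0.

rho = 0.0490, p = 0.879919, fail to reject H0 at alpha = 0.1.


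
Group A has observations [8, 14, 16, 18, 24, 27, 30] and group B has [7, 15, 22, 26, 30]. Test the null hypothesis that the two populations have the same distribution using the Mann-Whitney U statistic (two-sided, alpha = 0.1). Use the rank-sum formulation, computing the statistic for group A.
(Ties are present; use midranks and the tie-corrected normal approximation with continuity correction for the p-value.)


Step 1: Combine and sort all 12 observations; assign midranks.
sorted (value, group): (7,Y), (8,X), (14,X), (15,Y), (16,X), (18,X), (22,Y), (24,X), (26,Y), (27,X), (30,X), (30,Y)
ranks: 7->1, 8->2, 14->3, 15->4, 16->5, 18->6, 22->7, 24->8, 26->9, 27->10, 30->11.5, 30->11.5
Step 2: Rank sum for X: R1 = 2 + 3 + 5 + 6 + 8 + 10 + 11.5 = 45.5.
Step 3: U_X = R1 - n1(n1+1)/2 = 45.5 - 7*8/2 = 45.5 - 28 = 17.5.
       U_Y = n1*n2 - U_X = 35 - 17.5 = 17.5.
Step 4: Ties are present, so use the tie-corrected normal approximation (with continuity correction) for the p-value.
Step 5: p-value = 1.000000; compare to alpha = 0.1. fail to reject H0.

U_X = 17.5, p = 1.000000, fail to reject H0 at alpha = 0.1.


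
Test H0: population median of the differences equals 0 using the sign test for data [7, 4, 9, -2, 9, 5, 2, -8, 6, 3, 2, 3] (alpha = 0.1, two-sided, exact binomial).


Step 1: Discard zero differences. Original n = 12; n_eff = number of nonzero differences = 12.
Nonzero differences (with sign): +7, +4, +9, -2, +9, +5, +2, -8, +6, +3, +2, +3
Step 2: Count signs: positive = 10, negative = 2.
Step 3: Under H0: P(positive) = 0.5, so the number of positives S ~ Bin(12, 0.5).
Step 4: Two-sided exact p-value = sum of Bin(12,0.5) probabilities at or below the observed probability = 0.038574.
Step 5: alpha = 0.1. reject H0.

n_eff = 12, pos = 10, neg = 2, p = 0.038574, reject H0.


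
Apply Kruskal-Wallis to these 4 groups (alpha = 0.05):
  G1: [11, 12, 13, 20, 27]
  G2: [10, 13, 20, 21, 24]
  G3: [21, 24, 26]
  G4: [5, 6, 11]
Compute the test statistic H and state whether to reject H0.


Step 1: Combine all N = 16 observations and assign midranks.
sorted (value, group, rank): (5,G4,1), (6,G4,2), (10,G2,3), (11,G1,4.5), (11,G4,4.5), (12,G1,6), (13,G1,7.5), (13,G2,7.5), (20,G1,9.5), (20,G2,9.5), (21,G2,11.5), (21,G3,11.5), (24,G2,13.5), (24,G3,13.5), (26,G3,15), (27,G1,16)
Step 2: Sum ranks within each group.
R_1 = 43.5 (n_1 = 5)
R_2 = 45 (n_2 = 5)
R_3 = 40 (n_3 = 3)
R_4 = 7.5 (n_4 = 3)
Step 3: H = 12/(N(N+1)) * sum(R_i^2/n_i) - 3(N+1)
     = 12/(16*17) * (43.5^2/5 + 45^2/5 + 40^2/3 + 7.5^2/3) - 3*17
     = 0.044118 * 1335.53 - 51
     = 7.920588.
Step 4: Ties present; correction factor C = 1 - 30/(16^3 - 16) = 0.992647. Corrected H = 7.920588 / 0.992647 = 7.979259.
Step 5: Under H0, H ~ chi^2(3); p-value = 0.046442.
Step 6: alpha = 0.05. reject H0.

H = 7.9793, df = 3, p = 0.046442, reject H0.


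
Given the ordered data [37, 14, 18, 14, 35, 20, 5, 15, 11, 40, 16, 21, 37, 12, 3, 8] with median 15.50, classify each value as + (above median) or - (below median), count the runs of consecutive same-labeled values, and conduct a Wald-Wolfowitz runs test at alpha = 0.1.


Step 1: Compute median = 15.50; label A = above, B = below.
Labels in order: ABABAABBBAAAABBB  (n_A = 8, n_B = 8)
Step 2: Count runs R = 8.
Step 3: Under H0 (random ordering), E[R] = 2*n_A*n_B/(n_A+n_B) + 1 = 2*8*8/16 + 1 = 9.0000.
        Var[R] = 2*n_A*n_B*(2*n_A*n_B - n_A - n_B) / ((n_A+n_B)^2 * (n_A+n_B-1)) = 14336/3840 = 3.7333.
        SD[R] = 1.9322.
Step 4: Continuity-corrected z = (R + 0.5 - E[R]) / SD[R] = (8 + 0.5 - 9.0000) / 1.9322 = -0.2588.
Step 5: Two-sided p-value via normal approximation = 2*(1 - Phi(|z|)) = 0.795809.
Step 6: alpha = 0.1. fail to reject H0.

R = 8, z = -0.2588, p = 0.795809, fail to reject H0.


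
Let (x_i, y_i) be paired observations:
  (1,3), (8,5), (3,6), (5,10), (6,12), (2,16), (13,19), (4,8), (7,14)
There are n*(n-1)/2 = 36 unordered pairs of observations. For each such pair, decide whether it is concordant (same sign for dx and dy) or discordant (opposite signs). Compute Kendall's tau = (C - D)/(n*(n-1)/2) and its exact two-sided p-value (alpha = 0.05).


Step 1: Enumerate the 36 unordered pairs (i,j) with i<j and classify each by sign(x_j-x_i) * sign(y_j-y_i).
  (1,2):dx=+7,dy=+2->C; (1,3):dx=+2,dy=+3->C; (1,4):dx=+4,dy=+7->C; (1,5):dx=+5,dy=+9->C
  (1,6):dx=+1,dy=+13->C; (1,7):dx=+12,dy=+16->C; (1,8):dx=+3,dy=+5->C; (1,9):dx=+6,dy=+11->C
  (2,3):dx=-5,dy=+1->D; (2,4):dx=-3,dy=+5->D; (2,5):dx=-2,dy=+7->D; (2,6):dx=-6,dy=+11->D
  (2,7):dx=+5,dy=+14->C; (2,8):dx=-4,dy=+3->D; (2,9):dx=-1,dy=+9->D; (3,4):dx=+2,dy=+4->C
  (3,5):dx=+3,dy=+6->C; (3,6):dx=-1,dy=+10->D; (3,7):dx=+10,dy=+13->C; (3,8):dx=+1,dy=+2->C
  (3,9):dx=+4,dy=+8->C; (4,5):dx=+1,dy=+2->C; (4,6):dx=-3,dy=+6->D; (4,7):dx=+8,dy=+9->C
  (4,8):dx=-1,dy=-2->C; (4,9):dx=+2,dy=+4->C; (5,6):dx=-4,dy=+4->D; (5,7):dx=+7,dy=+7->C
  (5,8):dx=-2,dy=-4->C; (5,9):dx=+1,dy=+2->C; (6,7):dx=+11,dy=+3->C; (6,8):dx=+2,dy=-8->D
  (6,9):dx=+5,dy=-2->D; (7,8):dx=-9,dy=-11->C; (7,9):dx=-6,dy=-5->C; (8,9):dx=+3,dy=+6->C
Step 2: C = 25, D = 11, total pairs = 36.
Step 3: tau = (C - D)/(n(n-1)/2) = (25 - 11)/36 = 0.388889.
Step 4: Exact two-sided p-value (enumerate n! = 362880 permutations of y under H0): p = 0.180181.
Step 5: alpha = 0.05. fail to reject H0.

tau_b = 0.3889 (C=25, D=11), p = 0.180181, fail to reject H0.


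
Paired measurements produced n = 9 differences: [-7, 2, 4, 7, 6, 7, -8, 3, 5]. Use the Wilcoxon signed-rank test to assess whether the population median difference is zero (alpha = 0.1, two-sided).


Step 1: Drop any zero differences (none here) and take |d_i|.
|d| = [7, 2, 4, 7, 6, 7, 8, 3, 5]
Step 2: Midrank |d_i| (ties get averaged ranks).
ranks: |7|->7, |2|->1, |4|->3, |7|->7, |6|->5, |7|->7, |8|->9, |3|->2, |5|->4
Step 3: Attach original signs; sum ranks with positive sign and with negative sign.
W+ = 1 + 3 + 7 + 5 + 7 + 2 + 4 = 29
W- = 7 + 9 = 16
(Check: W+ + W- = 45 should equal n(n+1)/2 = 45.)
Step 4: Test statistic W = min(W+, W-) = 16.
Step 5: Ties in |d|, so use the tie-corrected normal approximation.
        E[W] = n(n+1)/4 = 9*10/4 = 22.5.
        Tie groups: |d|=7 (t=3); sum(t^3 - t) = 24.
        Var[W] = n(n+1)(2n+1)/24 - sum(t^3-t)/48 = 1710/24 - 24/48 = 70.75.
        z = (W - E[W]) / sqrt(Var[W]) = (16 - 22.5) / 8.4113 = -0.7728.
        Two-sided p = 2*Phi(z) = 0.439659.
Step 6: alpha = 0.1. fail to reject H0.

W+ = 29, W- = 16, W = min = 16, p = 0.439659, fail to reject H0.


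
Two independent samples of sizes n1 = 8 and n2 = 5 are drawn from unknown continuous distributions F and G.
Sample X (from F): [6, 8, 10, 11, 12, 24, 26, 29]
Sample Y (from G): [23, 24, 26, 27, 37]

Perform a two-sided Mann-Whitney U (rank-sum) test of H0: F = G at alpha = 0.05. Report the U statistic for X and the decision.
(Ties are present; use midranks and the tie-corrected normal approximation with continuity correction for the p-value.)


Step 1: Combine and sort all 13 observations; assign midranks.
sorted (value, group): (6,X), (8,X), (10,X), (11,X), (12,X), (23,Y), (24,X), (24,Y), (26,X), (26,Y), (27,Y), (29,X), (37,Y)
ranks: 6->1, 8->2, 10->3, 11->4, 12->5, 23->6, 24->7.5, 24->7.5, 26->9.5, 26->9.5, 27->11, 29->12, 37->13
Step 2: Rank sum for X: R1 = 1 + 2 + 3 + 4 + 5 + 7.5 + 9.5 + 12 = 44.
Step 3: U_X = R1 - n1(n1+1)/2 = 44 - 8*9/2 = 44 - 36 = 8.
       U_Y = n1*n2 - U_X = 40 - 8 = 32.
Step 4: Ties are present, so use the tie-corrected normal approximation (with continuity correction) for the p-value.
Step 5: p-value = 0.091397; compare to alpha = 0.05. fail to reject H0.

U_X = 8, p = 0.091397, fail to reject H0 at alpha = 0.05.


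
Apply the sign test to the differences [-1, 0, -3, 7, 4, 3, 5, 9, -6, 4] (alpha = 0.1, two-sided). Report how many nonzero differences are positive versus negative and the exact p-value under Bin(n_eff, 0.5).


Step 1: Discard zero differences. Original n = 10; n_eff = number of nonzero differences = 9.
Nonzero differences (with sign): -1, -3, +7, +4, +3, +5, +9, -6, +4
Step 2: Count signs: positive = 6, negative = 3.
Step 3: Under H0: P(positive) = 0.5, so the number of positives S ~ Bin(9, 0.5).
Step 4: Two-sided exact p-value = sum of Bin(9,0.5) probabilities at or below the observed probability = 0.507812.
Step 5: alpha = 0.1. fail to reject H0.

n_eff = 9, pos = 6, neg = 3, p = 0.507812, fail to reject H0.


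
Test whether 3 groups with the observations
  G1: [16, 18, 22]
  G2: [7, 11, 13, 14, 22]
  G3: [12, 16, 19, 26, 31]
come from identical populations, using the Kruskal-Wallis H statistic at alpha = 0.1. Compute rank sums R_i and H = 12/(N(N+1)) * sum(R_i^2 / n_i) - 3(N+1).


Step 1: Combine all N = 13 observations and assign midranks.
sorted (value, group, rank): (7,G2,1), (11,G2,2), (12,G3,3), (13,G2,4), (14,G2,5), (16,G1,6.5), (16,G3,6.5), (18,G1,8), (19,G3,9), (22,G1,10.5), (22,G2,10.5), (26,G3,12), (31,G3,13)
Step 2: Sum ranks within each group.
R_1 = 25 (n_1 = 3)
R_2 = 22.5 (n_2 = 5)
R_3 = 43.5 (n_3 = 5)
Step 3: H = 12/(N(N+1)) * sum(R_i^2/n_i) - 3(N+1)
     = 12/(13*14) * (25^2/3 + 22.5^2/5 + 43.5^2/5) - 3*14
     = 0.065934 * 688.033 - 42
     = 3.364835.
Step 4: Ties present; correction factor C = 1 - 12/(13^3 - 13) = 0.994505. Corrected H = 3.364835 / 0.994505 = 3.383425.
Step 5: Under H0, H ~ chi^2(2); p-value = 0.184204.
Step 6: alpha = 0.1. fail to reject H0.

H = 3.3834, df = 2, p = 0.184204, fail to reject H0.


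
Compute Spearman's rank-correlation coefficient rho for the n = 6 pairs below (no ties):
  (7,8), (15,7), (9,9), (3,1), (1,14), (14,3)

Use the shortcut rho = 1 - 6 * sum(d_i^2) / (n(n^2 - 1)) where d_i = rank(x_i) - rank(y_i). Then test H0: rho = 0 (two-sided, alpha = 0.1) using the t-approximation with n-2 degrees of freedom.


Step 1: Rank x and y separately (midranks; no ties here).
rank(x): 7->3, 15->6, 9->4, 3->2, 1->1, 14->5
rank(y): 8->4, 7->3, 9->5, 1->1, 14->6, 3->2
Step 2: d_i = R_x(i) - R_y(i); compute d_i^2.
  (3-4)^2=1, (6-3)^2=9, (4-5)^2=1, (2-1)^2=1, (1-6)^2=25, (5-2)^2=9
sum(d^2) = 46.
Step 3: rho = 1 - 6*46 / (6*(6^2 - 1)) = 1 - 276/210 = -0.314286.
Step 4: Under H0, t = rho * sqrt((n-2)/(1-rho^2)) = -0.6621 ~ t(4).
Step 5: Two-sided p-value from the t-distribution with 4 df = 0.544093.
Step 6: alpha = 0.1. fail to reject H0.

rho = -0.3143, p = 0.544093, fail to reject H0 at alpha = 0.1.


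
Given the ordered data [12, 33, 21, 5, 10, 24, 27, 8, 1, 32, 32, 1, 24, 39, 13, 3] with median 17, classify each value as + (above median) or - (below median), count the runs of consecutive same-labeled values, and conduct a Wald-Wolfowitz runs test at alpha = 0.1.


Step 1: Compute median = 17; label A = above, B = below.
Labels in order: BAABBAABBAABAABB  (n_A = 8, n_B = 8)
Step 2: Count runs R = 9.
Step 3: Under H0 (random ordering), E[R] = 2*n_A*n_B/(n_A+n_B) + 1 = 2*8*8/16 + 1 = 9.0000.
        Var[R] = 2*n_A*n_B*(2*n_A*n_B - n_A - n_B) / ((n_A+n_B)^2 * (n_A+n_B-1)) = 14336/3840 = 3.7333.
        SD[R] = 1.9322.
Step 4: R = E[R], so z = 0 with no continuity correction.
Step 5: Two-sided p-value via normal approximation = 2*(1 - Phi(|z|)) = 1.000000.
Step 6: alpha = 0.1. fail to reject H0.

R = 9, z = 0.0000, p = 1.000000, fail to reject H0.


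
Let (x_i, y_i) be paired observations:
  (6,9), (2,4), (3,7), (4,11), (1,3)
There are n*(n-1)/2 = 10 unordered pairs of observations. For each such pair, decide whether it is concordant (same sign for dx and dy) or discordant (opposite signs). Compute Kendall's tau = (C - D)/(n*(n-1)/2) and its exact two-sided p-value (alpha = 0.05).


Step 1: Enumerate the 10 unordered pairs (i,j) with i<j and classify each by sign(x_j-x_i) * sign(y_j-y_i).
  (1,2):dx=-4,dy=-5->C; (1,3):dx=-3,dy=-2->C; (1,4):dx=-2,dy=+2->D; (1,5):dx=-5,dy=-6->C
  (2,3):dx=+1,dy=+3->C; (2,4):dx=+2,dy=+7->C; (2,5):dx=-1,dy=-1->C; (3,4):dx=+1,dy=+4->C
  (3,5):dx=-2,dy=-4->C; (4,5):dx=-3,dy=-8->C
Step 2: C = 9, D = 1, total pairs = 10.
Step 3: tau = (C - D)/(n(n-1)/2) = (9 - 1)/10 = 0.800000.
Step 4: Exact two-sided p-value (enumerate n! = 120 permutations of y under H0): p = 0.083333.
Step 5: alpha = 0.05. fail to reject H0.

tau_b = 0.8000 (C=9, D=1), p = 0.083333, fail to reject H0.


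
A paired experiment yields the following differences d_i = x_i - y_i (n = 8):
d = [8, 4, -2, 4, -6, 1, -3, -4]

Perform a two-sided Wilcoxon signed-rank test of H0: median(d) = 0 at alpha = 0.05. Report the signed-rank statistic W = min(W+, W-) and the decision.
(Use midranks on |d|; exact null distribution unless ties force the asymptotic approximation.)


Step 1: Drop any zero differences (none here) and take |d_i|.
|d| = [8, 4, 2, 4, 6, 1, 3, 4]
Step 2: Midrank |d_i| (ties get averaged ranks).
ranks: |8|->8, |4|->5, |2|->2, |4|->5, |6|->7, |1|->1, |3|->3, |4|->5
Step 3: Attach original signs; sum ranks with positive sign and with negative sign.
W+ = 8 + 5 + 5 + 1 = 19
W- = 2 + 7 + 3 + 5 = 17
(Check: W+ + W- = 36 should equal n(n+1)/2 = 36.)
Step 4: Test statistic W = min(W+, W-) = 17.
Step 5: Ties in |d|, so use the tie-corrected normal approximation.
        E[W] = n(n+1)/4 = 8*9/4 = 18.
        Tie groups: |d|=4 (t=3); sum(t^3 - t) = 24.
        Var[W] = n(n+1)(2n+1)/24 - sum(t^3-t)/48 = 1224/24 - 24/48 = 50.5.
        z = (W - E[W]) / sqrt(Var[W]) = (17 - 18) / 7.1063 = -0.1407.
        Two-sided p = 2*Phi(z) = 0.888092.
Step 6: alpha = 0.05. fail to reject H0.

W+ = 19, W- = 17, W = min = 17, p = 0.888092, fail to reject H0.


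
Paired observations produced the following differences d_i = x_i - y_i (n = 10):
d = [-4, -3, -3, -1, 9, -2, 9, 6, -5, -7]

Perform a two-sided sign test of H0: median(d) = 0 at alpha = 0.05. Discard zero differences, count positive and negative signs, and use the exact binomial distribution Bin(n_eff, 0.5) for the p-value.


Step 1: Discard zero differences. Original n = 10; n_eff = number of nonzero differences = 10.
Nonzero differences (with sign): -4, -3, -3, -1, +9, -2, +9, +6, -5, -7
Step 2: Count signs: positive = 3, negative = 7.
Step 3: Under H0: P(positive) = 0.5, so the number of positives S ~ Bin(10, 0.5).
Step 4: Two-sided exact p-value = sum of Bin(10,0.5) probabilities at or below the observed probability = 0.343750.
Step 5: alpha = 0.05. fail to reject H0.

n_eff = 10, pos = 3, neg = 7, p = 0.343750, fail to reject H0.


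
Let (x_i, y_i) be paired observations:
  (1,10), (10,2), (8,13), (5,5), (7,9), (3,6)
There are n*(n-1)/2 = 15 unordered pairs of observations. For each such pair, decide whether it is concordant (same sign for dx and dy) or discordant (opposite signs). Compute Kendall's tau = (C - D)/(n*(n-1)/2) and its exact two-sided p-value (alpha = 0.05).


Step 1: Enumerate the 15 unordered pairs (i,j) with i<j and classify each by sign(x_j-x_i) * sign(y_j-y_i).
  (1,2):dx=+9,dy=-8->D; (1,3):dx=+7,dy=+3->C; (1,4):dx=+4,dy=-5->D; (1,5):dx=+6,dy=-1->D
  (1,6):dx=+2,dy=-4->D; (2,3):dx=-2,dy=+11->D; (2,4):dx=-5,dy=+3->D; (2,5):dx=-3,dy=+7->D
  (2,6):dx=-7,dy=+4->D; (3,4):dx=-3,dy=-8->C; (3,5):dx=-1,dy=-4->C; (3,6):dx=-5,dy=-7->C
  (4,5):dx=+2,dy=+4->C; (4,6):dx=-2,dy=+1->D; (5,6):dx=-4,dy=-3->C
Step 2: C = 6, D = 9, total pairs = 15.
Step 3: tau = (C - D)/(n(n-1)/2) = (6 - 9)/15 = -0.200000.
Step 4: Exact two-sided p-value (enumerate n! = 720 permutations of y under H0): p = 0.719444.
Step 5: alpha = 0.05. fail to reject H0.

tau_b = -0.2000 (C=6, D=9), p = 0.719444, fail to reject H0.


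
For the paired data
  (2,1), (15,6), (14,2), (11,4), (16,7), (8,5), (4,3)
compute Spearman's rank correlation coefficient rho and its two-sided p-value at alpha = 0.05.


Step 1: Rank x and y separately (midranks; no ties here).
rank(x): 2->1, 15->6, 14->5, 11->4, 16->7, 8->3, 4->2
rank(y): 1->1, 6->6, 2->2, 4->4, 7->7, 5->5, 3->3
Step 2: d_i = R_x(i) - R_y(i); compute d_i^2.
  (1-1)^2=0, (6-6)^2=0, (5-2)^2=9, (4-4)^2=0, (7-7)^2=0, (3-5)^2=4, (2-3)^2=1
sum(d^2) = 14.
Step 3: rho = 1 - 6*14 / (7*(7^2 - 1)) = 1 - 84/336 = 0.750000.
Step 4: Under H0, t = rho * sqrt((n-2)/(1-rho^2)) = 2.5355 ~ t(5).
Step 5: Two-sided p-value from the t-distribution with 5 df = 0.052181.
Step 6: alpha = 0.05. fail to reject H0.

rho = 0.7500, p = 0.052181, fail to reject H0 at alpha = 0.05.


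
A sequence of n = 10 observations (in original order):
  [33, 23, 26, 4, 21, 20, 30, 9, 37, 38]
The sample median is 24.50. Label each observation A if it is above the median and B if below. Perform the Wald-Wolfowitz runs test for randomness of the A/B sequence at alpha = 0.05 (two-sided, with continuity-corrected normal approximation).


Step 1: Compute median = 24.50; label A = above, B = below.
Labels in order: ABABBBABAA  (n_A = 5, n_B = 5)
Step 2: Count runs R = 7.
Step 3: Under H0 (random ordering), E[R] = 2*n_A*n_B/(n_A+n_B) + 1 = 2*5*5/10 + 1 = 6.0000.
        Var[R] = 2*n_A*n_B*(2*n_A*n_B - n_A - n_B) / ((n_A+n_B)^2 * (n_A+n_B-1)) = 2000/900 = 2.2222.
        SD[R] = 1.4907.
Step 4: Continuity-corrected z = (R - 0.5 - E[R]) / SD[R] = (7 - 0.5 - 6.0000) / 1.4907 = 0.3354.
Step 5: Two-sided p-value via normal approximation = 2*(1 - Phi(|z|)) = 0.737316.
Step 6: alpha = 0.05. fail to reject H0.

R = 7, z = 0.3354, p = 0.737316, fail to reject H0.


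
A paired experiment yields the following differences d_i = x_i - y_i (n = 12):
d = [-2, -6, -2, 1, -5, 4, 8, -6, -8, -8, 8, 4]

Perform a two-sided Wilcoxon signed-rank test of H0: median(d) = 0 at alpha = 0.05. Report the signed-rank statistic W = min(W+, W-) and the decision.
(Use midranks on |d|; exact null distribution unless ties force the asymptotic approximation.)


Step 1: Drop any zero differences (none here) and take |d_i|.
|d| = [2, 6, 2, 1, 5, 4, 8, 6, 8, 8, 8, 4]
Step 2: Midrank |d_i| (ties get averaged ranks).
ranks: |2|->2.5, |6|->7.5, |2|->2.5, |1|->1, |5|->6, |4|->4.5, |8|->10.5, |6|->7.5, |8|->10.5, |8|->10.5, |8|->10.5, |4|->4.5
Step 3: Attach original signs; sum ranks with positive sign and with negative sign.
W+ = 1 + 4.5 + 10.5 + 10.5 + 4.5 = 31
W- = 2.5 + 7.5 + 2.5 + 6 + 7.5 + 10.5 + 10.5 = 47
(Check: W+ + W- = 78 should equal n(n+1)/2 = 78.)
Step 4: Test statistic W = min(W+, W-) = 31.
Step 5: Ties in |d|, so use the tie-corrected normal approximation.
        E[W] = n(n+1)/4 = 12*13/4 = 39.
        Tie groups: |d|=2 (t=2), |d|=4 (t=2), |d|=6 (t=2), |d|=8 (t=4); sum(t^3 - t) = 78.
        Var[W] = n(n+1)(2n+1)/24 - sum(t^3-t)/48 = 3900/24 - 78/48 = 160.875.
        z = (W - E[W]) / sqrt(Var[W]) = (31 - 39) / 12.6837 = -0.6307.
        Two-sided p = 2*Phi(z) = 0.528215.
Step 6: alpha = 0.05. fail to reject H0.

W+ = 31, W- = 47, W = min = 31, p = 0.528215, fail to reject H0.


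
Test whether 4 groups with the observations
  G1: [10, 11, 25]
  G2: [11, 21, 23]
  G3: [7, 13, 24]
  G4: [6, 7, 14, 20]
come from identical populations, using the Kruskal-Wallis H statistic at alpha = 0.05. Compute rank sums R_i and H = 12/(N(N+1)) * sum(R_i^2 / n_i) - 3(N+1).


Step 1: Combine all N = 13 observations and assign midranks.
sorted (value, group, rank): (6,G4,1), (7,G3,2.5), (7,G4,2.5), (10,G1,4), (11,G1,5.5), (11,G2,5.5), (13,G3,7), (14,G4,8), (20,G4,9), (21,G2,10), (23,G2,11), (24,G3,12), (25,G1,13)
Step 2: Sum ranks within each group.
R_1 = 22.5 (n_1 = 3)
R_2 = 26.5 (n_2 = 3)
R_3 = 21.5 (n_3 = 3)
R_4 = 20.5 (n_4 = 4)
Step 3: H = 12/(N(N+1)) * sum(R_i^2/n_i) - 3(N+1)
     = 12/(13*14) * (22.5^2/3 + 26.5^2/3 + 21.5^2/3 + 20.5^2/4) - 3*14
     = 0.065934 * 661.979 - 42
     = 1.646978.
Step 4: Ties present; correction factor C = 1 - 12/(13^3 - 13) = 0.994505. Corrected H = 1.646978 / 0.994505 = 1.656077.
Step 5: Under H0, H ~ chi^2(3); p-value = 0.646743.
Step 6: alpha = 0.05. fail to reject H0.

H = 1.6561, df = 3, p = 0.646743, fail to reject H0.


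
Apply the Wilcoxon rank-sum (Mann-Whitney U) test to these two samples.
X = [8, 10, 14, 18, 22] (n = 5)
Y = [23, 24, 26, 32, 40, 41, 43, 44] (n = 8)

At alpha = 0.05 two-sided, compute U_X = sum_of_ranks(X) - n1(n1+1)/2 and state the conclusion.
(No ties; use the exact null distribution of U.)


Step 1: Combine and sort all 13 observations; assign midranks.
sorted (value, group): (8,X), (10,X), (14,X), (18,X), (22,X), (23,Y), (24,Y), (26,Y), (32,Y), (40,Y), (41,Y), (43,Y), (44,Y)
ranks: 8->1, 10->2, 14->3, 18->4, 22->5, 23->6, 24->7, 26->8, 32->9, 40->10, 41->11, 43->12, 44->13
Step 2: Rank sum for X: R1 = 1 + 2 + 3 + 4 + 5 = 15.
Step 3: U_X = R1 - n1(n1+1)/2 = 15 - 5*6/2 = 15 - 15 = 0.
       U_Y = n1*n2 - U_X = 40 - 0 = 40.
Step 4: No ties, so the exact null distribution of U (based on enumerating the C(13,5) = 1287 equally likely rank assignments) gives the two-sided p-value.
Step 5: p-value = 0.001554; compare to alpha = 0.05. reject H0.

U_X = 0, p = 0.001554, reject H0 at alpha = 0.05.


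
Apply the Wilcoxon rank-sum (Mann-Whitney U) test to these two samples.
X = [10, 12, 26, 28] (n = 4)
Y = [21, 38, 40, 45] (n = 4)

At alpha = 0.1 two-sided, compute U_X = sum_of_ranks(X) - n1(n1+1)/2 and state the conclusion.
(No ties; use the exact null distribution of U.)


Step 1: Combine and sort all 8 observations; assign midranks.
sorted (value, group): (10,X), (12,X), (21,Y), (26,X), (28,X), (38,Y), (40,Y), (45,Y)
ranks: 10->1, 12->2, 21->3, 26->4, 28->5, 38->6, 40->7, 45->8
Step 2: Rank sum for X: R1 = 1 + 2 + 4 + 5 = 12.
Step 3: U_X = R1 - n1(n1+1)/2 = 12 - 4*5/2 = 12 - 10 = 2.
       U_Y = n1*n2 - U_X = 16 - 2 = 14.
Step 4: No ties, so the exact null distribution of U (based on enumerating the C(8,4) = 70 equally likely rank assignments) gives the two-sided p-value.
Step 5: p-value = 0.114286; compare to alpha = 0.1. fail to reject H0.

U_X = 2, p = 0.114286, fail to reject H0 at alpha = 0.1.


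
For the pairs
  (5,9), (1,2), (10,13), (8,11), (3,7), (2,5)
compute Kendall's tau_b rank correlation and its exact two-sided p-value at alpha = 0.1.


Step 1: Enumerate the 15 unordered pairs (i,j) with i<j and classify each by sign(x_j-x_i) * sign(y_j-y_i).
  (1,2):dx=-4,dy=-7->C; (1,3):dx=+5,dy=+4->C; (1,4):dx=+3,dy=+2->C; (1,5):dx=-2,dy=-2->C
  (1,6):dx=-3,dy=-4->C; (2,3):dx=+9,dy=+11->C; (2,4):dx=+7,dy=+9->C; (2,5):dx=+2,dy=+5->C
  (2,6):dx=+1,dy=+3->C; (3,4):dx=-2,dy=-2->C; (3,5):dx=-7,dy=-6->C; (3,6):dx=-8,dy=-8->C
  (4,5):dx=-5,dy=-4->C; (4,6):dx=-6,dy=-6->C; (5,6):dx=-1,dy=-2->C
Step 2: C = 15, D = 0, total pairs = 15.
Step 3: tau = (C - D)/(n(n-1)/2) = (15 - 0)/15 = 1.000000.
Step 4: Exact two-sided p-value (enumerate n! = 720 permutations of y under H0): p = 0.002778.
Step 5: alpha = 0.1. reject H0.

tau_b = 1.0000 (C=15, D=0), p = 0.002778, reject H0.


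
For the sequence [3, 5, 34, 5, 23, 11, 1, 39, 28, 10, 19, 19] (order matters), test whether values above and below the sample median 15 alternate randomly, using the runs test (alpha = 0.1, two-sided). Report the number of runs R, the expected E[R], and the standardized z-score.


Step 1: Compute median = 15; label A = above, B = below.
Labels in order: BBABABBAABAA  (n_A = 6, n_B = 6)
Step 2: Count runs R = 8.
Step 3: Under H0 (random ordering), E[R] = 2*n_A*n_B/(n_A+n_B) + 1 = 2*6*6/12 + 1 = 7.0000.
        Var[R] = 2*n_A*n_B*(2*n_A*n_B - n_A - n_B) / ((n_A+n_B)^2 * (n_A+n_B-1)) = 4320/1584 = 2.7273.
        SD[R] = 1.6514.
Step 4: Continuity-corrected z = (R - 0.5 - E[R]) / SD[R] = (8 - 0.5 - 7.0000) / 1.6514 = 0.3028.
Step 5: Two-sided p-value via normal approximation = 2*(1 - Phi(|z|)) = 0.762069.
Step 6: alpha = 0.1. fail to reject H0.

R = 8, z = 0.3028, p = 0.762069, fail to reject H0.


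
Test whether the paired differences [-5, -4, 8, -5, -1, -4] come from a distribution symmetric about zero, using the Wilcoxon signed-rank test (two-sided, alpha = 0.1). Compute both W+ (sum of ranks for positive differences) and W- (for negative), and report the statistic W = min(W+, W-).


Step 1: Drop any zero differences (none here) and take |d_i|.
|d| = [5, 4, 8, 5, 1, 4]
Step 2: Midrank |d_i| (ties get averaged ranks).
ranks: |5|->4.5, |4|->2.5, |8|->6, |5|->4.5, |1|->1, |4|->2.5
Step 3: Attach original signs; sum ranks with positive sign and with negative sign.
W+ = 6 = 6
W- = 4.5 + 2.5 + 4.5 + 1 + 2.5 = 15
(Check: W+ + W- = 21 should equal n(n+1)/2 = 21.)
Step 4: Test statistic W = min(W+, W-) = 6.
Step 5: Ties in |d|, so use the tie-corrected normal approximation.
        E[W] = n(n+1)/4 = 6*7/4 = 10.5.
        Tie groups: |d|=4 (t=2), |d|=5 (t=2); sum(t^3 - t) = 12.
        Var[W] = n(n+1)(2n+1)/24 - sum(t^3-t)/48 = 546/24 - 12/48 = 22.5.
        z = (W - E[W]) / sqrt(Var[W]) = (6 - 10.5) / 4.7434 = -0.9487.
        Two-sided p = 2*Phi(z) = 0.342782.
Step 6: alpha = 0.1. fail to reject H0.

W+ = 6, W- = 15, W = min = 6, p = 0.342782, fail to reject H0.


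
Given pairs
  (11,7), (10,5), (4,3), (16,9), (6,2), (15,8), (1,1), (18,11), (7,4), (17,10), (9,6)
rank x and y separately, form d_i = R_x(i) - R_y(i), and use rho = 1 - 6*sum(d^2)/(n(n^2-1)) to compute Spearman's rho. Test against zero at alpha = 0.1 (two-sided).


Step 1: Rank x and y separately (midranks; no ties here).
rank(x): 11->7, 10->6, 4->2, 16->9, 6->3, 15->8, 1->1, 18->11, 7->4, 17->10, 9->5
rank(y): 7->7, 5->5, 3->3, 9->9, 2->2, 8->8, 1->1, 11->11, 4->4, 10->10, 6->6
Step 2: d_i = R_x(i) - R_y(i); compute d_i^2.
  (7-7)^2=0, (6-5)^2=1, (2-3)^2=1, (9-9)^2=0, (3-2)^2=1, (8-8)^2=0, (1-1)^2=0, (11-11)^2=0, (4-4)^2=0, (10-10)^2=0, (5-6)^2=1
sum(d^2) = 4.
Step 3: rho = 1 - 6*4 / (11*(11^2 - 1)) = 1 - 24/1320 = 0.981818.
Step 4: Under H0, t = rho * sqrt((n-2)/(1-rho^2)) = 15.5168 ~ t(9).
Step 5: Two-sided p-value from the t-distribution with 9 df = 0.000000.
Step 6: alpha = 0.1. reject H0.

rho = 0.9818, p = 0.000000, reject H0 at alpha = 0.1.


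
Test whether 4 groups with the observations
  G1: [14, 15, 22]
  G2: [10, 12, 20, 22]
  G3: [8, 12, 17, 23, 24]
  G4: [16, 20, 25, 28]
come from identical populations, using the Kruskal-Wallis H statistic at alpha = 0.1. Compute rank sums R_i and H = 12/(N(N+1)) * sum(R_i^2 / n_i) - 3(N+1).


Step 1: Combine all N = 16 observations and assign midranks.
sorted (value, group, rank): (8,G3,1), (10,G2,2), (12,G2,3.5), (12,G3,3.5), (14,G1,5), (15,G1,6), (16,G4,7), (17,G3,8), (20,G2,9.5), (20,G4,9.5), (22,G1,11.5), (22,G2,11.5), (23,G3,13), (24,G3,14), (25,G4,15), (28,G4,16)
Step 2: Sum ranks within each group.
R_1 = 22.5 (n_1 = 3)
R_2 = 26.5 (n_2 = 4)
R_3 = 39.5 (n_3 = 5)
R_4 = 47.5 (n_4 = 4)
Step 3: H = 12/(N(N+1)) * sum(R_i^2/n_i) - 3(N+1)
     = 12/(16*17) * (22.5^2/3 + 26.5^2/4 + 39.5^2/5 + 47.5^2/4) - 3*17
     = 0.044118 * 1220.42 - 51
     = 2.842279.
Step 4: Ties present; correction factor C = 1 - 18/(16^3 - 16) = 0.995588. Corrected H = 2.842279 / 0.995588 = 2.854874.
Step 5: Under H0, H ~ chi^2(3); p-value = 0.414546.
Step 6: alpha = 0.1. fail to reject H0.

H = 2.8549, df = 3, p = 0.414546, fail to reject H0.


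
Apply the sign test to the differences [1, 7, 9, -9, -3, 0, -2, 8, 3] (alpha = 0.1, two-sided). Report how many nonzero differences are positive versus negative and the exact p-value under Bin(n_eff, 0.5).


Step 1: Discard zero differences. Original n = 9; n_eff = number of nonzero differences = 8.
Nonzero differences (with sign): +1, +7, +9, -9, -3, -2, +8, +3
Step 2: Count signs: positive = 5, negative = 3.
Step 3: Under H0: P(positive) = 0.5, so the number of positives S ~ Bin(8, 0.5).
Step 4: Two-sided exact p-value = sum of Bin(8,0.5) probabilities at or below the observed probability = 0.726562.
Step 5: alpha = 0.1. fail to reject H0.

n_eff = 8, pos = 5, neg = 3, p = 0.726562, fail to reject H0.


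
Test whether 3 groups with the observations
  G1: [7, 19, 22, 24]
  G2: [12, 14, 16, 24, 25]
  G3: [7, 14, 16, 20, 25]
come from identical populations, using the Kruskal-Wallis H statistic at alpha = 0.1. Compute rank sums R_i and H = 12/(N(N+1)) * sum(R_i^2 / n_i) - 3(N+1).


Step 1: Combine all N = 14 observations and assign midranks.
sorted (value, group, rank): (7,G1,1.5), (7,G3,1.5), (12,G2,3), (14,G2,4.5), (14,G3,4.5), (16,G2,6.5), (16,G3,6.5), (19,G1,8), (20,G3,9), (22,G1,10), (24,G1,11.5), (24,G2,11.5), (25,G2,13.5), (25,G3,13.5)
Step 2: Sum ranks within each group.
R_1 = 31 (n_1 = 4)
R_2 = 39 (n_2 = 5)
R_3 = 35 (n_3 = 5)
Step 3: H = 12/(N(N+1)) * sum(R_i^2/n_i) - 3(N+1)
     = 12/(14*15) * (31^2/4 + 39^2/5 + 35^2/5) - 3*15
     = 0.057143 * 789.45 - 45
     = 0.111429.
Step 4: Ties present; correction factor C = 1 - 30/(14^3 - 14) = 0.989011. Corrected H = 0.111429 / 0.989011 = 0.112667.
Step 5: Under H0, H ~ chi^2(2); p-value = 0.945224.
Step 6: alpha = 0.1. fail to reject H0.

H = 0.1127, df = 2, p = 0.945224, fail to reject H0.


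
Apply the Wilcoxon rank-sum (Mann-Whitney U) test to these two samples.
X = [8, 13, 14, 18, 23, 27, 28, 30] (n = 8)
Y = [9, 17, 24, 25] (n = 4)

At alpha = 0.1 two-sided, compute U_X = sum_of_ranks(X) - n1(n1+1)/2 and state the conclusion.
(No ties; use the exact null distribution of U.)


Step 1: Combine and sort all 12 observations; assign midranks.
sorted (value, group): (8,X), (9,Y), (13,X), (14,X), (17,Y), (18,X), (23,X), (24,Y), (25,Y), (27,X), (28,X), (30,X)
ranks: 8->1, 9->2, 13->3, 14->4, 17->5, 18->6, 23->7, 24->8, 25->9, 27->10, 28->11, 30->12
Step 2: Rank sum for X: R1 = 1 + 3 + 4 + 6 + 7 + 10 + 11 + 12 = 54.
Step 3: U_X = R1 - n1(n1+1)/2 = 54 - 8*9/2 = 54 - 36 = 18.
       U_Y = n1*n2 - U_X = 32 - 18 = 14.
Step 4: No ties, so the exact null distribution of U (based on enumerating the C(12,8) = 495 equally likely rank assignments) gives the two-sided p-value.
Step 5: p-value = 0.808081; compare to alpha = 0.1. fail to reject H0.

U_X = 18, p = 0.808081, fail to reject H0 at alpha = 0.1.


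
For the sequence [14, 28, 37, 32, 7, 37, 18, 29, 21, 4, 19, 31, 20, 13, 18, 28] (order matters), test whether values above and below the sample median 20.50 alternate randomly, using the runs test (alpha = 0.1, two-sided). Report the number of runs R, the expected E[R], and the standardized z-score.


Step 1: Compute median = 20.50; label A = above, B = below.
Labels in order: BAAABABAABBABBBA  (n_A = 8, n_B = 8)
Step 2: Count runs R = 10.
Step 3: Under H0 (random ordering), E[R] = 2*n_A*n_B/(n_A+n_B) + 1 = 2*8*8/16 + 1 = 9.0000.
        Var[R] = 2*n_A*n_B*(2*n_A*n_B - n_A - n_B) / ((n_A+n_B)^2 * (n_A+n_B-1)) = 14336/3840 = 3.7333.
        SD[R] = 1.9322.
Step 4: Continuity-corrected z = (R - 0.5 - E[R]) / SD[R] = (10 - 0.5 - 9.0000) / 1.9322 = 0.2588.
Step 5: Two-sided p-value via normal approximation = 2*(1 - Phi(|z|)) = 0.795809.
Step 6: alpha = 0.1. fail to reject H0.

R = 10, z = 0.2588, p = 0.795809, fail to reject H0.


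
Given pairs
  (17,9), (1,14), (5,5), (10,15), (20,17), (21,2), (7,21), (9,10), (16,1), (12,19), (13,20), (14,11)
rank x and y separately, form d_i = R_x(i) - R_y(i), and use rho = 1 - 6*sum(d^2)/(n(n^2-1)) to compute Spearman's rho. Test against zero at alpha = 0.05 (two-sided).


Step 1: Rank x and y separately (midranks; no ties here).
rank(x): 17->10, 1->1, 5->2, 10->5, 20->11, 21->12, 7->3, 9->4, 16->9, 12->6, 13->7, 14->8
rank(y): 9->4, 14->7, 5->3, 15->8, 17->9, 2->2, 21->12, 10->5, 1->1, 19->10, 20->11, 11->6
Step 2: d_i = R_x(i) - R_y(i); compute d_i^2.
  (10-4)^2=36, (1-7)^2=36, (2-3)^2=1, (5-8)^2=9, (11-9)^2=4, (12-2)^2=100, (3-12)^2=81, (4-5)^2=1, (9-1)^2=64, (6-10)^2=16, (7-11)^2=16, (8-6)^2=4
sum(d^2) = 368.
Step 3: rho = 1 - 6*368 / (12*(12^2 - 1)) = 1 - 2208/1716 = -0.286713.
Step 4: Under H0, t = rho * sqrt((n-2)/(1-rho^2)) = -0.9464 ~ t(10).
Step 5: Two-sided p-value from the t-distribution with 10 df = 0.366251.
Step 6: alpha = 0.05. fail to reject H0.

rho = -0.2867, p = 0.366251, fail to reject H0 at alpha = 0.05.


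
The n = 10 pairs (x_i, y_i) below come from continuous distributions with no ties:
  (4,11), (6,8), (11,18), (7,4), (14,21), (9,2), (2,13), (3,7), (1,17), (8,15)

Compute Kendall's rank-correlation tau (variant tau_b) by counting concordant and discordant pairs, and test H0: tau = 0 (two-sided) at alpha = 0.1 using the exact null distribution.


Step 1: Enumerate the 45 unordered pairs (i,j) with i<j and classify each by sign(x_j-x_i) * sign(y_j-y_i).
  (1,2):dx=+2,dy=-3->D; (1,3):dx=+7,dy=+7->C; (1,4):dx=+3,dy=-7->D; (1,5):dx=+10,dy=+10->C
  (1,6):dx=+5,dy=-9->D; (1,7):dx=-2,dy=+2->D; (1,8):dx=-1,dy=-4->C; (1,9):dx=-3,dy=+6->D
  (1,10):dx=+4,dy=+4->C; (2,3):dx=+5,dy=+10->C; (2,4):dx=+1,dy=-4->D; (2,5):dx=+8,dy=+13->C
  (2,6):dx=+3,dy=-6->D; (2,7):dx=-4,dy=+5->D; (2,8):dx=-3,dy=-1->C; (2,9):dx=-5,dy=+9->D
  (2,10):dx=+2,dy=+7->C; (3,4):dx=-4,dy=-14->C; (3,5):dx=+3,dy=+3->C; (3,6):dx=-2,dy=-16->C
  (3,7):dx=-9,dy=-5->C; (3,8):dx=-8,dy=-11->C; (3,9):dx=-10,dy=-1->C; (3,10):dx=-3,dy=-3->C
  (4,5):dx=+7,dy=+17->C; (4,6):dx=+2,dy=-2->D; (4,7):dx=-5,dy=+9->D; (4,8):dx=-4,dy=+3->D
  (4,9):dx=-6,dy=+13->D; (4,10):dx=+1,dy=+11->C; (5,6):dx=-5,dy=-19->C; (5,7):dx=-12,dy=-8->C
  (5,8):dx=-11,dy=-14->C; (5,9):dx=-13,dy=-4->C; (5,10):dx=-6,dy=-6->C; (6,7):dx=-7,dy=+11->D
  (6,8):dx=-6,dy=+5->D; (6,9):dx=-8,dy=+15->D; (6,10):dx=-1,dy=+13->D; (7,8):dx=+1,dy=-6->D
  (7,9):dx=-1,dy=+4->D; (7,10):dx=+6,dy=+2->C; (8,9):dx=-2,dy=+10->D; (8,10):dx=+5,dy=+8->C
  (9,10):dx=+7,dy=-2->D
Step 2: C = 24, D = 21, total pairs = 45.
Step 3: tau = (C - D)/(n(n-1)/2) = (24 - 21)/45 = 0.066667.
Step 4: Exact two-sided p-value (enumerate n! = 3628800 permutations of y under H0): p = 0.861801.
Step 5: alpha = 0.1. fail to reject H0.

tau_b = 0.0667 (C=24, D=21), p = 0.861801, fail to reject H0.


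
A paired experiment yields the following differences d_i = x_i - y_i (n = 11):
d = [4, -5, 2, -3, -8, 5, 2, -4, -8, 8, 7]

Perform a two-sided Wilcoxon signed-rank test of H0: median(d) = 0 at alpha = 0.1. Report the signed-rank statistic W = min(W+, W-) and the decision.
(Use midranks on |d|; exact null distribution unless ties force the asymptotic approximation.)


Step 1: Drop any zero differences (none here) and take |d_i|.
|d| = [4, 5, 2, 3, 8, 5, 2, 4, 8, 8, 7]
Step 2: Midrank |d_i| (ties get averaged ranks).
ranks: |4|->4.5, |5|->6.5, |2|->1.5, |3|->3, |8|->10, |5|->6.5, |2|->1.5, |4|->4.5, |8|->10, |8|->10, |7|->8
Step 3: Attach original signs; sum ranks with positive sign and with negative sign.
W+ = 4.5 + 1.5 + 6.5 + 1.5 + 10 + 8 = 32
W- = 6.5 + 3 + 10 + 4.5 + 10 = 34
(Check: W+ + W- = 66 should equal n(n+1)/2 = 66.)
Step 4: Test statistic W = min(W+, W-) = 32.
Step 5: Ties in |d|, so use the tie-corrected normal approximation.
        E[W] = n(n+1)/4 = 11*12/4 = 33.
        Tie groups: |d|=2 (t=2), |d|=4 (t=2), |d|=5 (t=2), |d|=8 (t=3); sum(t^3 - t) = 42.
        Var[W] = n(n+1)(2n+1)/24 - sum(t^3-t)/48 = 3036/24 - 42/48 = 125.625.
        z = (W - E[W]) / sqrt(Var[W]) = (32 - 33) / 11.2083 = -0.0892.
        Two-sided p = 2*Phi(z) = 0.928907.
Step 6: alpha = 0.1. fail to reject H0.

W+ = 32, W- = 34, W = min = 32, p = 0.928907, fail to reject H0.
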